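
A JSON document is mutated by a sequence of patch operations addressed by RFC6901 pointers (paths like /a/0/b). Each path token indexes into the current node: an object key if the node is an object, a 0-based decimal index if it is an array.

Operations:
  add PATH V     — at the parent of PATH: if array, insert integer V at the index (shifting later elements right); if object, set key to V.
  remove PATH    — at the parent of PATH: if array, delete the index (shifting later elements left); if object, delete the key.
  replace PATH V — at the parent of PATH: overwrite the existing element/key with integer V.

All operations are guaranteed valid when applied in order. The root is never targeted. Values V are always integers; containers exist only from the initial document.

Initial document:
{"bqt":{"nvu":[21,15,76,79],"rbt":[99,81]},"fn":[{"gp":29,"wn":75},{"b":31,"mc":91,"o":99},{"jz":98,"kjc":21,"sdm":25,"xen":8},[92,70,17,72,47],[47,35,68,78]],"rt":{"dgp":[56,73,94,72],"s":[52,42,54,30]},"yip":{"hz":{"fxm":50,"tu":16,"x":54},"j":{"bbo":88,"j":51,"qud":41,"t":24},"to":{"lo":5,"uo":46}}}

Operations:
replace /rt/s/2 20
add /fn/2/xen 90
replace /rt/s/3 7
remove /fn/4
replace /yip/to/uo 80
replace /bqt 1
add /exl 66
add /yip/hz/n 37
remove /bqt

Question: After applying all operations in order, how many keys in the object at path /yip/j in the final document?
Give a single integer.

After op 1 (replace /rt/s/2 20): {"bqt":{"nvu":[21,15,76,79],"rbt":[99,81]},"fn":[{"gp":29,"wn":75},{"b":31,"mc":91,"o":99},{"jz":98,"kjc":21,"sdm":25,"xen":8},[92,70,17,72,47],[47,35,68,78]],"rt":{"dgp":[56,73,94,72],"s":[52,42,20,30]},"yip":{"hz":{"fxm":50,"tu":16,"x":54},"j":{"bbo":88,"j":51,"qud":41,"t":24},"to":{"lo":5,"uo":46}}}
After op 2 (add /fn/2/xen 90): {"bqt":{"nvu":[21,15,76,79],"rbt":[99,81]},"fn":[{"gp":29,"wn":75},{"b":31,"mc":91,"o":99},{"jz":98,"kjc":21,"sdm":25,"xen":90},[92,70,17,72,47],[47,35,68,78]],"rt":{"dgp":[56,73,94,72],"s":[52,42,20,30]},"yip":{"hz":{"fxm":50,"tu":16,"x":54},"j":{"bbo":88,"j":51,"qud":41,"t":24},"to":{"lo":5,"uo":46}}}
After op 3 (replace /rt/s/3 7): {"bqt":{"nvu":[21,15,76,79],"rbt":[99,81]},"fn":[{"gp":29,"wn":75},{"b":31,"mc":91,"o":99},{"jz":98,"kjc":21,"sdm":25,"xen":90},[92,70,17,72,47],[47,35,68,78]],"rt":{"dgp":[56,73,94,72],"s":[52,42,20,7]},"yip":{"hz":{"fxm":50,"tu":16,"x":54},"j":{"bbo":88,"j":51,"qud":41,"t":24},"to":{"lo":5,"uo":46}}}
After op 4 (remove /fn/4): {"bqt":{"nvu":[21,15,76,79],"rbt":[99,81]},"fn":[{"gp":29,"wn":75},{"b":31,"mc":91,"o":99},{"jz":98,"kjc":21,"sdm":25,"xen":90},[92,70,17,72,47]],"rt":{"dgp":[56,73,94,72],"s":[52,42,20,7]},"yip":{"hz":{"fxm":50,"tu":16,"x":54},"j":{"bbo":88,"j":51,"qud":41,"t":24},"to":{"lo":5,"uo":46}}}
After op 5 (replace /yip/to/uo 80): {"bqt":{"nvu":[21,15,76,79],"rbt":[99,81]},"fn":[{"gp":29,"wn":75},{"b":31,"mc":91,"o":99},{"jz":98,"kjc":21,"sdm":25,"xen":90},[92,70,17,72,47]],"rt":{"dgp":[56,73,94,72],"s":[52,42,20,7]},"yip":{"hz":{"fxm":50,"tu":16,"x":54},"j":{"bbo":88,"j":51,"qud":41,"t":24},"to":{"lo":5,"uo":80}}}
After op 6 (replace /bqt 1): {"bqt":1,"fn":[{"gp":29,"wn":75},{"b":31,"mc":91,"o":99},{"jz":98,"kjc":21,"sdm":25,"xen":90},[92,70,17,72,47]],"rt":{"dgp":[56,73,94,72],"s":[52,42,20,7]},"yip":{"hz":{"fxm":50,"tu":16,"x":54},"j":{"bbo":88,"j":51,"qud":41,"t":24},"to":{"lo":5,"uo":80}}}
After op 7 (add /exl 66): {"bqt":1,"exl":66,"fn":[{"gp":29,"wn":75},{"b":31,"mc":91,"o":99},{"jz":98,"kjc":21,"sdm":25,"xen":90},[92,70,17,72,47]],"rt":{"dgp":[56,73,94,72],"s":[52,42,20,7]},"yip":{"hz":{"fxm":50,"tu":16,"x":54},"j":{"bbo":88,"j":51,"qud":41,"t":24},"to":{"lo":5,"uo":80}}}
After op 8 (add /yip/hz/n 37): {"bqt":1,"exl":66,"fn":[{"gp":29,"wn":75},{"b":31,"mc":91,"o":99},{"jz":98,"kjc":21,"sdm":25,"xen":90},[92,70,17,72,47]],"rt":{"dgp":[56,73,94,72],"s":[52,42,20,7]},"yip":{"hz":{"fxm":50,"n":37,"tu":16,"x":54},"j":{"bbo":88,"j":51,"qud":41,"t":24},"to":{"lo":5,"uo":80}}}
After op 9 (remove /bqt): {"exl":66,"fn":[{"gp":29,"wn":75},{"b":31,"mc":91,"o":99},{"jz":98,"kjc":21,"sdm":25,"xen":90},[92,70,17,72,47]],"rt":{"dgp":[56,73,94,72],"s":[52,42,20,7]},"yip":{"hz":{"fxm":50,"n":37,"tu":16,"x":54},"j":{"bbo":88,"j":51,"qud":41,"t":24},"to":{"lo":5,"uo":80}}}
Size at path /yip/j: 4

Answer: 4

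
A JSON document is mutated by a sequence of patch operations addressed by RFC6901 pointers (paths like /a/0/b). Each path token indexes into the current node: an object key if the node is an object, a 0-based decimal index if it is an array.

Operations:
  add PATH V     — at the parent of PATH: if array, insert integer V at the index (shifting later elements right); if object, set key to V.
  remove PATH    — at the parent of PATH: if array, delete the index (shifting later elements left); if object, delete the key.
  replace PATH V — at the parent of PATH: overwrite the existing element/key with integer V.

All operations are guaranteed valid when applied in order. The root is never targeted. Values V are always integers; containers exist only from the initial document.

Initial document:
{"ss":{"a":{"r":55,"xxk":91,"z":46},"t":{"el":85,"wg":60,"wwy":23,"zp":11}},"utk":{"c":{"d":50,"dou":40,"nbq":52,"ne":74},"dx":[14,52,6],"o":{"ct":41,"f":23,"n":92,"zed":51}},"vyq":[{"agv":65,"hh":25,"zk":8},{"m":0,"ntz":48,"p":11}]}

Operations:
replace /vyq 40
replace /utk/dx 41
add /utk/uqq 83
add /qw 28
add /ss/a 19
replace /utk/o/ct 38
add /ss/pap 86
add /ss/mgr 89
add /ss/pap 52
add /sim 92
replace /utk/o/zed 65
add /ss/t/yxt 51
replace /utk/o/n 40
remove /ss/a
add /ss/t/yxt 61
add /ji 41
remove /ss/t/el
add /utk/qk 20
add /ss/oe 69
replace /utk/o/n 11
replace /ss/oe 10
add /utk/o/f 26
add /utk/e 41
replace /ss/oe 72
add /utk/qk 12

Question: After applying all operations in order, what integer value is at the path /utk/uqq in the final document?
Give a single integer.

Answer: 83

Derivation:
After op 1 (replace /vyq 40): {"ss":{"a":{"r":55,"xxk":91,"z":46},"t":{"el":85,"wg":60,"wwy":23,"zp":11}},"utk":{"c":{"d":50,"dou":40,"nbq":52,"ne":74},"dx":[14,52,6],"o":{"ct":41,"f":23,"n":92,"zed":51}},"vyq":40}
After op 2 (replace /utk/dx 41): {"ss":{"a":{"r":55,"xxk":91,"z":46},"t":{"el":85,"wg":60,"wwy":23,"zp":11}},"utk":{"c":{"d":50,"dou":40,"nbq":52,"ne":74},"dx":41,"o":{"ct":41,"f":23,"n":92,"zed":51}},"vyq":40}
After op 3 (add /utk/uqq 83): {"ss":{"a":{"r":55,"xxk":91,"z":46},"t":{"el":85,"wg":60,"wwy":23,"zp":11}},"utk":{"c":{"d":50,"dou":40,"nbq":52,"ne":74},"dx":41,"o":{"ct":41,"f":23,"n":92,"zed":51},"uqq":83},"vyq":40}
After op 4 (add /qw 28): {"qw":28,"ss":{"a":{"r":55,"xxk":91,"z":46},"t":{"el":85,"wg":60,"wwy":23,"zp":11}},"utk":{"c":{"d":50,"dou":40,"nbq":52,"ne":74},"dx":41,"o":{"ct":41,"f":23,"n":92,"zed":51},"uqq":83},"vyq":40}
After op 5 (add /ss/a 19): {"qw":28,"ss":{"a":19,"t":{"el":85,"wg":60,"wwy":23,"zp":11}},"utk":{"c":{"d":50,"dou":40,"nbq":52,"ne":74},"dx":41,"o":{"ct":41,"f":23,"n":92,"zed":51},"uqq":83},"vyq":40}
After op 6 (replace /utk/o/ct 38): {"qw":28,"ss":{"a":19,"t":{"el":85,"wg":60,"wwy":23,"zp":11}},"utk":{"c":{"d":50,"dou":40,"nbq":52,"ne":74},"dx":41,"o":{"ct":38,"f":23,"n":92,"zed":51},"uqq":83},"vyq":40}
After op 7 (add /ss/pap 86): {"qw":28,"ss":{"a":19,"pap":86,"t":{"el":85,"wg":60,"wwy":23,"zp":11}},"utk":{"c":{"d":50,"dou":40,"nbq":52,"ne":74},"dx":41,"o":{"ct":38,"f":23,"n":92,"zed":51},"uqq":83},"vyq":40}
After op 8 (add /ss/mgr 89): {"qw":28,"ss":{"a":19,"mgr":89,"pap":86,"t":{"el":85,"wg":60,"wwy":23,"zp":11}},"utk":{"c":{"d":50,"dou":40,"nbq":52,"ne":74},"dx":41,"o":{"ct":38,"f":23,"n":92,"zed":51},"uqq":83},"vyq":40}
After op 9 (add /ss/pap 52): {"qw":28,"ss":{"a":19,"mgr":89,"pap":52,"t":{"el":85,"wg":60,"wwy":23,"zp":11}},"utk":{"c":{"d":50,"dou":40,"nbq":52,"ne":74},"dx":41,"o":{"ct":38,"f":23,"n":92,"zed":51},"uqq":83},"vyq":40}
After op 10 (add /sim 92): {"qw":28,"sim":92,"ss":{"a":19,"mgr":89,"pap":52,"t":{"el":85,"wg":60,"wwy":23,"zp":11}},"utk":{"c":{"d":50,"dou":40,"nbq":52,"ne":74},"dx":41,"o":{"ct":38,"f":23,"n":92,"zed":51},"uqq":83},"vyq":40}
After op 11 (replace /utk/o/zed 65): {"qw":28,"sim":92,"ss":{"a":19,"mgr":89,"pap":52,"t":{"el":85,"wg":60,"wwy":23,"zp":11}},"utk":{"c":{"d":50,"dou":40,"nbq":52,"ne":74},"dx":41,"o":{"ct":38,"f":23,"n":92,"zed":65},"uqq":83},"vyq":40}
After op 12 (add /ss/t/yxt 51): {"qw":28,"sim":92,"ss":{"a":19,"mgr":89,"pap":52,"t":{"el":85,"wg":60,"wwy":23,"yxt":51,"zp":11}},"utk":{"c":{"d":50,"dou":40,"nbq":52,"ne":74},"dx":41,"o":{"ct":38,"f":23,"n":92,"zed":65},"uqq":83},"vyq":40}
After op 13 (replace /utk/o/n 40): {"qw":28,"sim":92,"ss":{"a":19,"mgr":89,"pap":52,"t":{"el":85,"wg":60,"wwy":23,"yxt":51,"zp":11}},"utk":{"c":{"d":50,"dou":40,"nbq":52,"ne":74},"dx":41,"o":{"ct":38,"f":23,"n":40,"zed":65},"uqq":83},"vyq":40}
After op 14 (remove /ss/a): {"qw":28,"sim":92,"ss":{"mgr":89,"pap":52,"t":{"el":85,"wg":60,"wwy":23,"yxt":51,"zp":11}},"utk":{"c":{"d":50,"dou":40,"nbq":52,"ne":74},"dx":41,"o":{"ct":38,"f":23,"n":40,"zed":65},"uqq":83},"vyq":40}
After op 15 (add /ss/t/yxt 61): {"qw":28,"sim":92,"ss":{"mgr":89,"pap":52,"t":{"el":85,"wg":60,"wwy":23,"yxt":61,"zp":11}},"utk":{"c":{"d":50,"dou":40,"nbq":52,"ne":74},"dx":41,"o":{"ct":38,"f":23,"n":40,"zed":65},"uqq":83},"vyq":40}
After op 16 (add /ji 41): {"ji":41,"qw":28,"sim":92,"ss":{"mgr":89,"pap":52,"t":{"el":85,"wg":60,"wwy":23,"yxt":61,"zp":11}},"utk":{"c":{"d":50,"dou":40,"nbq":52,"ne":74},"dx":41,"o":{"ct":38,"f":23,"n":40,"zed":65},"uqq":83},"vyq":40}
After op 17 (remove /ss/t/el): {"ji":41,"qw":28,"sim":92,"ss":{"mgr":89,"pap":52,"t":{"wg":60,"wwy":23,"yxt":61,"zp":11}},"utk":{"c":{"d":50,"dou":40,"nbq":52,"ne":74},"dx":41,"o":{"ct":38,"f":23,"n":40,"zed":65},"uqq":83},"vyq":40}
After op 18 (add /utk/qk 20): {"ji":41,"qw":28,"sim":92,"ss":{"mgr":89,"pap":52,"t":{"wg":60,"wwy":23,"yxt":61,"zp":11}},"utk":{"c":{"d":50,"dou":40,"nbq":52,"ne":74},"dx":41,"o":{"ct":38,"f":23,"n":40,"zed":65},"qk":20,"uqq":83},"vyq":40}
After op 19 (add /ss/oe 69): {"ji":41,"qw":28,"sim":92,"ss":{"mgr":89,"oe":69,"pap":52,"t":{"wg":60,"wwy":23,"yxt":61,"zp":11}},"utk":{"c":{"d":50,"dou":40,"nbq":52,"ne":74},"dx":41,"o":{"ct":38,"f":23,"n":40,"zed":65},"qk":20,"uqq":83},"vyq":40}
After op 20 (replace /utk/o/n 11): {"ji":41,"qw":28,"sim":92,"ss":{"mgr":89,"oe":69,"pap":52,"t":{"wg":60,"wwy":23,"yxt":61,"zp":11}},"utk":{"c":{"d":50,"dou":40,"nbq":52,"ne":74},"dx":41,"o":{"ct":38,"f":23,"n":11,"zed":65},"qk":20,"uqq":83},"vyq":40}
After op 21 (replace /ss/oe 10): {"ji":41,"qw":28,"sim":92,"ss":{"mgr":89,"oe":10,"pap":52,"t":{"wg":60,"wwy":23,"yxt":61,"zp":11}},"utk":{"c":{"d":50,"dou":40,"nbq":52,"ne":74},"dx":41,"o":{"ct":38,"f":23,"n":11,"zed":65},"qk":20,"uqq":83},"vyq":40}
After op 22 (add /utk/o/f 26): {"ji":41,"qw":28,"sim":92,"ss":{"mgr":89,"oe":10,"pap":52,"t":{"wg":60,"wwy":23,"yxt":61,"zp":11}},"utk":{"c":{"d":50,"dou":40,"nbq":52,"ne":74},"dx":41,"o":{"ct":38,"f":26,"n":11,"zed":65},"qk":20,"uqq":83},"vyq":40}
After op 23 (add /utk/e 41): {"ji":41,"qw":28,"sim":92,"ss":{"mgr":89,"oe":10,"pap":52,"t":{"wg":60,"wwy":23,"yxt":61,"zp":11}},"utk":{"c":{"d":50,"dou":40,"nbq":52,"ne":74},"dx":41,"e":41,"o":{"ct":38,"f":26,"n":11,"zed":65},"qk":20,"uqq":83},"vyq":40}
After op 24 (replace /ss/oe 72): {"ji":41,"qw":28,"sim":92,"ss":{"mgr":89,"oe":72,"pap":52,"t":{"wg":60,"wwy":23,"yxt":61,"zp":11}},"utk":{"c":{"d":50,"dou":40,"nbq":52,"ne":74},"dx":41,"e":41,"o":{"ct":38,"f":26,"n":11,"zed":65},"qk":20,"uqq":83},"vyq":40}
After op 25 (add /utk/qk 12): {"ji":41,"qw":28,"sim":92,"ss":{"mgr":89,"oe":72,"pap":52,"t":{"wg":60,"wwy":23,"yxt":61,"zp":11}},"utk":{"c":{"d":50,"dou":40,"nbq":52,"ne":74},"dx":41,"e":41,"o":{"ct":38,"f":26,"n":11,"zed":65},"qk":12,"uqq":83},"vyq":40}
Value at /utk/uqq: 83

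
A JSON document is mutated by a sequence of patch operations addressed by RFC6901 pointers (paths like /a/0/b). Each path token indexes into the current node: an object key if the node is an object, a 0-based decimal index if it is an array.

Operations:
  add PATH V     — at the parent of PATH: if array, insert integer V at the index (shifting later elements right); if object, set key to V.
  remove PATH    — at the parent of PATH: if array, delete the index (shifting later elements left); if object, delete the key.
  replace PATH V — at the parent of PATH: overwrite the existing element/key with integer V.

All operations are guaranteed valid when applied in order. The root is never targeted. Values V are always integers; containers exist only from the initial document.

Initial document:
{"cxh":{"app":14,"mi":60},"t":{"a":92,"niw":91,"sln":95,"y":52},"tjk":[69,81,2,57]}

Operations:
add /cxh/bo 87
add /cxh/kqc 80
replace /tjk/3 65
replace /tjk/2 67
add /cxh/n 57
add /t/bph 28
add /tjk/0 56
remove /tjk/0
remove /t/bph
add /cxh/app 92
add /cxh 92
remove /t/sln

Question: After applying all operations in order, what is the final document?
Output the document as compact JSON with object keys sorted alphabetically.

After op 1 (add /cxh/bo 87): {"cxh":{"app":14,"bo":87,"mi":60},"t":{"a":92,"niw":91,"sln":95,"y":52},"tjk":[69,81,2,57]}
After op 2 (add /cxh/kqc 80): {"cxh":{"app":14,"bo":87,"kqc":80,"mi":60},"t":{"a":92,"niw":91,"sln":95,"y":52},"tjk":[69,81,2,57]}
After op 3 (replace /tjk/3 65): {"cxh":{"app":14,"bo":87,"kqc":80,"mi":60},"t":{"a":92,"niw":91,"sln":95,"y":52},"tjk":[69,81,2,65]}
After op 4 (replace /tjk/2 67): {"cxh":{"app":14,"bo":87,"kqc":80,"mi":60},"t":{"a":92,"niw":91,"sln":95,"y":52},"tjk":[69,81,67,65]}
After op 5 (add /cxh/n 57): {"cxh":{"app":14,"bo":87,"kqc":80,"mi":60,"n":57},"t":{"a":92,"niw":91,"sln":95,"y":52},"tjk":[69,81,67,65]}
After op 6 (add /t/bph 28): {"cxh":{"app":14,"bo":87,"kqc":80,"mi":60,"n":57},"t":{"a":92,"bph":28,"niw":91,"sln":95,"y":52},"tjk":[69,81,67,65]}
After op 7 (add /tjk/0 56): {"cxh":{"app":14,"bo":87,"kqc":80,"mi":60,"n":57},"t":{"a":92,"bph":28,"niw":91,"sln":95,"y":52},"tjk":[56,69,81,67,65]}
After op 8 (remove /tjk/0): {"cxh":{"app":14,"bo":87,"kqc":80,"mi":60,"n":57},"t":{"a":92,"bph":28,"niw":91,"sln":95,"y":52},"tjk":[69,81,67,65]}
After op 9 (remove /t/bph): {"cxh":{"app":14,"bo":87,"kqc":80,"mi":60,"n":57},"t":{"a":92,"niw":91,"sln":95,"y":52},"tjk":[69,81,67,65]}
After op 10 (add /cxh/app 92): {"cxh":{"app":92,"bo":87,"kqc":80,"mi":60,"n":57},"t":{"a":92,"niw":91,"sln":95,"y":52},"tjk":[69,81,67,65]}
After op 11 (add /cxh 92): {"cxh":92,"t":{"a":92,"niw":91,"sln":95,"y":52},"tjk":[69,81,67,65]}
After op 12 (remove /t/sln): {"cxh":92,"t":{"a":92,"niw":91,"y":52},"tjk":[69,81,67,65]}

Answer: {"cxh":92,"t":{"a":92,"niw":91,"y":52},"tjk":[69,81,67,65]}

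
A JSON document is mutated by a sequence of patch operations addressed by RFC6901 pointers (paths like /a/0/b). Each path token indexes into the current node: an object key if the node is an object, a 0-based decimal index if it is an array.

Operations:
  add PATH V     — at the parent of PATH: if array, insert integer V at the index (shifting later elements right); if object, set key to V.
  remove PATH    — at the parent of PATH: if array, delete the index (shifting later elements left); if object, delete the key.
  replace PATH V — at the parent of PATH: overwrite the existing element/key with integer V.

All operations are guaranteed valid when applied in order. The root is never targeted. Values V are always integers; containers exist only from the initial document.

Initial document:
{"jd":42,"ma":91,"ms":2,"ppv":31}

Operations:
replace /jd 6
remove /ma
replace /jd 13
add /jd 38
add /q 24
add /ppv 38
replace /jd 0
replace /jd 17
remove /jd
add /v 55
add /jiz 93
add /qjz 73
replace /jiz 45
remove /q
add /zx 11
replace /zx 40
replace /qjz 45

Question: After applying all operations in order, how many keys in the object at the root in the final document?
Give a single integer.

After op 1 (replace /jd 6): {"jd":6,"ma":91,"ms":2,"ppv":31}
After op 2 (remove /ma): {"jd":6,"ms":2,"ppv":31}
After op 3 (replace /jd 13): {"jd":13,"ms":2,"ppv":31}
After op 4 (add /jd 38): {"jd":38,"ms":2,"ppv":31}
After op 5 (add /q 24): {"jd":38,"ms":2,"ppv":31,"q":24}
After op 6 (add /ppv 38): {"jd":38,"ms":2,"ppv":38,"q":24}
After op 7 (replace /jd 0): {"jd":0,"ms":2,"ppv":38,"q":24}
After op 8 (replace /jd 17): {"jd":17,"ms":2,"ppv":38,"q":24}
After op 9 (remove /jd): {"ms":2,"ppv":38,"q":24}
After op 10 (add /v 55): {"ms":2,"ppv":38,"q":24,"v":55}
After op 11 (add /jiz 93): {"jiz":93,"ms":2,"ppv":38,"q":24,"v":55}
After op 12 (add /qjz 73): {"jiz":93,"ms":2,"ppv":38,"q":24,"qjz":73,"v":55}
After op 13 (replace /jiz 45): {"jiz":45,"ms":2,"ppv":38,"q":24,"qjz":73,"v":55}
After op 14 (remove /q): {"jiz":45,"ms":2,"ppv":38,"qjz":73,"v":55}
After op 15 (add /zx 11): {"jiz":45,"ms":2,"ppv":38,"qjz":73,"v":55,"zx":11}
After op 16 (replace /zx 40): {"jiz":45,"ms":2,"ppv":38,"qjz":73,"v":55,"zx":40}
After op 17 (replace /qjz 45): {"jiz":45,"ms":2,"ppv":38,"qjz":45,"v":55,"zx":40}
Size at the root: 6

Answer: 6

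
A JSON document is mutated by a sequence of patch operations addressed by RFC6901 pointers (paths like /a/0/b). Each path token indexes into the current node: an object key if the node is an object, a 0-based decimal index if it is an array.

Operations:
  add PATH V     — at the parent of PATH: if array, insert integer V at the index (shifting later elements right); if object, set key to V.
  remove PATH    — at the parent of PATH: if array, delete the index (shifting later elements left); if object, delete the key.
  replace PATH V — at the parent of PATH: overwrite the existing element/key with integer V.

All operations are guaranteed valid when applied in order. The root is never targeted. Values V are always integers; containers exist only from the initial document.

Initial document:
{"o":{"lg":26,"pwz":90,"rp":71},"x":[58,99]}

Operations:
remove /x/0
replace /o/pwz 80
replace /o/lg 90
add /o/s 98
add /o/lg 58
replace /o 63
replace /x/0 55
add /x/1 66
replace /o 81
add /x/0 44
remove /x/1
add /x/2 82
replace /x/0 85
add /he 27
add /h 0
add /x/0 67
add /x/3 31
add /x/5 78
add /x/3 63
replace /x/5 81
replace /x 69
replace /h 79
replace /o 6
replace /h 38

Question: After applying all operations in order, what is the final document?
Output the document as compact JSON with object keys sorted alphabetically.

After op 1 (remove /x/0): {"o":{"lg":26,"pwz":90,"rp":71},"x":[99]}
After op 2 (replace /o/pwz 80): {"o":{"lg":26,"pwz":80,"rp":71},"x":[99]}
After op 3 (replace /o/lg 90): {"o":{"lg":90,"pwz":80,"rp":71},"x":[99]}
After op 4 (add /o/s 98): {"o":{"lg":90,"pwz":80,"rp":71,"s":98},"x":[99]}
After op 5 (add /o/lg 58): {"o":{"lg":58,"pwz":80,"rp":71,"s":98},"x":[99]}
After op 6 (replace /o 63): {"o":63,"x":[99]}
After op 7 (replace /x/0 55): {"o":63,"x":[55]}
After op 8 (add /x/1 66): {"o":63,"x":[55,66]}
After op 9 (replace /o 81): {"o":81,"x":[55,66]}
After op 10 (add /x/0 44): {"o":81,"x":[44,55,66]}
After op 11 (remove /x/1): {"o":81,"x":[44,66]}
After op 12 (add /x/2 82): {"o":81,"x":[44,66,82]}
After op 13 (replace /x/0 85): {"o":81,"x":[85,66,82]}
After op 14 (add /he 27): {"he":27,"o":81,"x":[85,66,82]}
After op 15 (add /h 0): {"h":0,"he":27,"o":81,"x":[85,66,82]}
After op 16 (add /x/0 67): {"h":0,"he":27,"o":81,"x":[67,85,66,82]}
After op 17 (add /x/3 31): {"h":0,"he":27,"o":81,"x":[67,85,66,31,82]}
After op 18 (add /x/5 78): {"h":0,"he":27,"o":81,"x":[67,85,66,31,82,78]}
After op 19 (add /x/3 63): {"h":0,"he":27,"o":81,"x":[67,85,66,63,31,82,78]}
After op 20 (replace /x/5 81): {"h":0,"he":27,"o":81,"x":[67,85,66,63,31,81,78]}
After op 21 (replace /x 69): {"h":0,"he":27,"o":81,"x":69}
After op 22 (replace /h 79): {"h":79,"he":27,"o":81,"x":69}
After op 23 (replace /o 6): {"h":79,"he":27,"o":6,"x":69}
After op 24 (replace /h 38): {"h":38,"he":27,"o":6,"x":69}

Answer: {"h":38,"he":27,"o":6,"x":69}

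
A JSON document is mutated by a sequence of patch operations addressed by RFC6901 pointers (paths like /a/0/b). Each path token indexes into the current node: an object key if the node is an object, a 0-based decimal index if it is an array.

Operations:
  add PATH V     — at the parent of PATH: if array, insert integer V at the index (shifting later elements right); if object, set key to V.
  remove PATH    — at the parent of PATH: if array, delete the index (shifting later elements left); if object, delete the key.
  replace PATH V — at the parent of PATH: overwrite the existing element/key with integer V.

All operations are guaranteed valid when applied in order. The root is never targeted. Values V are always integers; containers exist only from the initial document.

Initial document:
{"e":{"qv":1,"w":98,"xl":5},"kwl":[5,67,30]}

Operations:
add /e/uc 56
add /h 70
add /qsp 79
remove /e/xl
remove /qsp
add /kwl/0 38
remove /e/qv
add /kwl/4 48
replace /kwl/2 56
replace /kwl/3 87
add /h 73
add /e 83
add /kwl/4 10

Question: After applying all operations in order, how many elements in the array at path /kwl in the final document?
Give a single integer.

After op 1 (add /e/uc 56): {"e":{"qv":1,"uc":56,"w":98,"xl":5},"kwl":[5,67,30]}
After op 2 (add /h 70): {"e":{"qv":1,"uc":56,"w":98,"xl":5},"h":70,"kwl":[5,67,30]}
After op 3 (add /qsp 79): {"e":{"qv":1,"uc":56,"w":98,"xl":5},"h":70,"kwl":[5,67,30],"qsp":79}
After op 4 (remove /e/xl): {"e":{"qv":1,"uc":56,"w":98},"h":70,"kwl":[5,67,30],"qsp":79}
After op 5 (remove /qsp): {"e":{"qv":1,"uc":56,"w":98},"h":70,"kwl":[5,67,30]}
After op 6 (add /kwl/0 38): {"e":{"qv":1,"uc":56,"w":98},"h":70,"kwl":[38,5,67,30]}
After op 7 (remove /e/qv): {"e":{"uc":56,"w":98},"h":70,"kwl":[38,5,67,30]}
After op 8 (add /kwl/4 48): {"e":{"uc":56,"w":98},"h":70,"kwl":[38,5,67,30,48]}
After op 9 (replace /kwl/2 56): {"e":{"uc":56,"w":98},"h":70,"kwl":[38,5,56,30,48]}
After op 10 (replace /kwl/3 87): {"e":{"uc":56,"w":98},"h":70,"kwl":[38,5,56,87,48]}
After op 11 (add /h 73): {"e":{"uc":56,"w":98},"h":73,"kwl":[38,5,56,87,48]}
After op 12 (add /e 83): {"e":83,"h":73,"kwl":[38,5,56,87,48]}
After op 13 (add /kwl/4 10): {"e":83,"h":73,"kwl":[38,5,56,87,10,48]}
Size at path /kwl: 6

Answer: 6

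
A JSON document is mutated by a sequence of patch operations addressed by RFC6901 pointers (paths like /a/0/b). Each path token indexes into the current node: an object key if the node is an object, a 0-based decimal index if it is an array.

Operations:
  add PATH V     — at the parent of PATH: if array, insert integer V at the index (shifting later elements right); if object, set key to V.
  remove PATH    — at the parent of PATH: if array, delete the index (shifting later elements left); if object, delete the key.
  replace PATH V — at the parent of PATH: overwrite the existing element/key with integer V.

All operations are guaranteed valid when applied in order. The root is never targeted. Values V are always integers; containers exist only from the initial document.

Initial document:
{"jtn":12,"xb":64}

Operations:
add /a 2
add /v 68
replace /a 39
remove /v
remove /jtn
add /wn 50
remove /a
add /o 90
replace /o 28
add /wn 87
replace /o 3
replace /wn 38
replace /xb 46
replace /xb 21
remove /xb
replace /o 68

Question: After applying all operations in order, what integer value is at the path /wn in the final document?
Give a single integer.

After op 1 (add /a 2): {"a":2,"jtn":12,"xb":64}
After op 2 (add /v 68): {"a":2,"jtn":12,"v":68,"xb":64}
After op 3 (replace /a 39): {"a":39,"jtn":12,"v":68,"xb":64}
After op 4 (remove /v): {"a":39,"jtn":12,"xb":64}
After op 5 (remove /jtn): {"a":39,"xb":64}
After op 6 (add /wn 50): {"a":39,"wn":50,"xb":64}
After op 7 (remove /a): {"wn":50,"xb":64}
After op 8 (add /o 90): {"o":90,"wn":50,"xb":64}
After op 9 (replace /o 28): {"o":28,"wn":50,"xb":64}
After op 10 (add /wn 87): {"o":28,"wn":87,"xb":64}
After op 11 (replace /o 3): {"o":3,"wn":87,"xb":64}
After op 12 (replace /wn 38): {"o":3,"wn":38,"xb":64}
After op 13 (replace /xb 46): {"o":3,"wn":38,"xb":46}
After op 14 (replace /xb 21): {"o":3,"wn":38,"xb":21}
After op 15 (remove /xb): {"o":3,"wn":38}
After op 16 (replace /o 68): {"o":68,"wn":38}
Value at /wn: 38

Answer: 38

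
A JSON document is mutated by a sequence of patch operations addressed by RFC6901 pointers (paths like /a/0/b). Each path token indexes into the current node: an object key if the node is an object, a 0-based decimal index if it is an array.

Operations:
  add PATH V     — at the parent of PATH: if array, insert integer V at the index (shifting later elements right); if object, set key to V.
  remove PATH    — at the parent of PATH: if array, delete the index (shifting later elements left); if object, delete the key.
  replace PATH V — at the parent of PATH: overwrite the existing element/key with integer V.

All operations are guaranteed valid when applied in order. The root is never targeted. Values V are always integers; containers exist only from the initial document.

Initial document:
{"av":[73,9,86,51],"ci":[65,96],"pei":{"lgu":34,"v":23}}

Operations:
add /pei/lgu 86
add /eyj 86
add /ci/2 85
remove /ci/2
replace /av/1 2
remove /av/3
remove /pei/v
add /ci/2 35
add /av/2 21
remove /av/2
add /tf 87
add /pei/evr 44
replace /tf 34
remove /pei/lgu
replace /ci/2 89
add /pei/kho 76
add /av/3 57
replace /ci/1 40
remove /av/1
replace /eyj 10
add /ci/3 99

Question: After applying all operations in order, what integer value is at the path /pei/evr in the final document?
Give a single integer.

Answer: 44

Derivation:
After op 1 (add /pei/lgu 86): {"av":[73,9,86,51],"ci":[65,96],"pei":{"lgu":86,"v":23}}
After op 2 (add /eyj 86): {"av":[73,9,86,51],"ci":[65,96],"eyj":86,"pei":{"lgu":86,"v":23}}
After op 3 (add /ci/2 85): {"av":[73,9,86,51],"ci":[65,96,85],"eyj":86,"pei":{"lgu":86,"v":23}}
After op 4 (remove /ci/2): {"av":[73,9,86,51],"ci":[65,96],"eyj":86,"pei":{"lgu":86,"v":23}}
After op 5 (replace /av/1 2): {"av":[73,2,86,51],"ci":[65,96],"eyj":86,"pei":{"lgu":86,"v":23}}
After op 6 (remove /av/3): {"av":[73,2,86],"ci":[65,96],"eyj":86,"pei":{"lgu":86,"v":23}}
After op 7 (remove /pei/v): {"av":[73,2,86],"ci":[65,96],"eyj":86,"pei":{"lgu":86}}
After op 8 (add /ci/2 35): {"av":[73,2,86],"ci":[65,96,35],"eyj":86,"pei":{"lgu":86}}
After op 9 (add /av/2 21): {"av":[73,2,21,86],"ci":[65,96,35],"eyj":86,"pei":{"lgu":86}}
After op 10 (remove /av/2): {"av":[73,2,86],"ci":[65,96,35],"eyj":86,"pei":{"lgu":86}}
After op 11 (add /tf 87): {"av":[73,2,86],"ci":[65,96,35],"eyj":86,"pei":{"lgu":86},"tf":87}
After op 12 (add /pei/evr 44): {"av":[73,2,86],"ci":[65,96,35],"eyj":86,"pei":{"evr":44,"lgu":86},"tf":87}
After op 13 (replace /tf 34): {"av":[73,2,86],"ci":[65,96,35],"eyj":86,"pei":{"evr":44,"lgu":86},"tf":34}
After op 14 (remove /pei/lgu): {"av":[73,2,86],"ci":[65,96,35],"eyj":86,"pei":{"evr":44},"tf":34}
After op 15 (replace /ci/2 89): {"av":[73,2,86],"ci":[65,96,89],"eyj":86,"pei":{"evr":44},"tf":34}
After op 16 (add /pei/kho 76): {"av":[73,2,86],"ci":[65,96,89],"eyj":86,"pei":{"evr":44,"kho":76},"tf":34}
After op 17 (add /av/3 57): {"av":[73,2,86,57],"ci":[65,96,89],"eyj":86,"pei":{"evr":44,"kho":76},"tf":34}
After op 18 (replace /ci/1 40): {"av":[73,2,86,57],"ci":[65,40,89],"eyj":86,"pei":{"evr":44,"kho":76},"tf":34}
After op 19 (remove /av/1): {"av":[73,86,57],"ci":[65,40,89],"eyj":86,"pei":{"evr":44,"kho":76},"tf":34}
After op 20 (replace /eyj 10): {"av":[73,86,57],"ci":[65,40,89],"eyj":10,"pei":{"evr":44,"kho":76},"tf":34}
After op 21 (add /ci/3 99): {"av":[73,86,57],"ci":[65,40,89,99],"eyj":10,"pei":{"evr":44,"kho":76},"tf":34}
Value at /pei/evr: 44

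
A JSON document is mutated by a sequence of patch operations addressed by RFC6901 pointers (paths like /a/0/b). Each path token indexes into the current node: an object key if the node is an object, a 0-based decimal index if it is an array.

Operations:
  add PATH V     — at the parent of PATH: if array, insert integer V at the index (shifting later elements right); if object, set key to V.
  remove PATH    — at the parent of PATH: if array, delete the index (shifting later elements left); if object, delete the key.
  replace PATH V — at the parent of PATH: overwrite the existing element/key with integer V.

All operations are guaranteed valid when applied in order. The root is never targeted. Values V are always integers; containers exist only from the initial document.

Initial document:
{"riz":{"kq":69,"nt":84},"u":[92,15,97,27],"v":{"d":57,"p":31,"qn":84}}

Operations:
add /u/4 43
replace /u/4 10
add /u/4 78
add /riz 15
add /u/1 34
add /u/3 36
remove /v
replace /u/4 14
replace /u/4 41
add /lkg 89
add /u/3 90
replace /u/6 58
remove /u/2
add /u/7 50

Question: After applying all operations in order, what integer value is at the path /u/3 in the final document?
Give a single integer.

After op 1 (add /u/4 43): {"riz":{"kq":69,"nt":84},"u":[92,15,97,27,43],"v":{"d":57,"p":31,"qn":84}}
After op 2 (replace /u/4 10): {"riz":{"kq":69,"nt":84},"u":[92,15,97,27,10],"v":{"d":57,"p":31,"qn":84}}
After op 3 (add /u/4 78): {"riz":{"kq":69,"nt":84},"u":[92,15,97,27,78,10],"v":{"d":57,"p":31,"qn":84}}
After op 4 (add /riz 15): {"riz":15,"u":[92,15,97,27,78,10],"v":{"d":57,"p":31,"qn":84}}
After op 5 (add /u/1 34): {"riz":15,"u":[92,34,15,97,27,78,10],"v":{"d":57,"p":31,"qn":84}}
After op 6 (add /u/3 36): {"riz":15,"u":[92,34,15,36,97,27,78,10],"v":{"d":57,"p":31,"qn":84}}
After op 7 (remove /v): {"riz":15,"u":[92,34,15,36,97,27,78,10]}
After op 8 (replace /u/4 14): {"riz":15,"u":[92,34,15,36,14,27,78,10]}
After op 9 (replace /u/4 41): {"riz":15,"u":[92,34,15,36,41,27,78,10]}
After op 10 (add /lkg 89): {"lkg":89,"riz":15,"u":[92,34,15,36,41,27,78,10]}
After op 11 (add /u/3 90): {"lkg":89,"riz":15,"u":[92,34,15,90,36,41,27,78,10]}
After op 12 (replace /u/6 58): {"lkg":89,"riz":15,"u":[92,34,15,90,36,41,58,78,10]}
After op 13 (remove /u/2): {"lkg":89,"riz":15,"u":[92,34,90,36,41,58,78,10]}
After op 14 (add /u/7 50): {"lkg":89,"riz":15,"u":[92,34,90,36,41,58,78,50,10]}
Value at /u/3: 36

Answer: 36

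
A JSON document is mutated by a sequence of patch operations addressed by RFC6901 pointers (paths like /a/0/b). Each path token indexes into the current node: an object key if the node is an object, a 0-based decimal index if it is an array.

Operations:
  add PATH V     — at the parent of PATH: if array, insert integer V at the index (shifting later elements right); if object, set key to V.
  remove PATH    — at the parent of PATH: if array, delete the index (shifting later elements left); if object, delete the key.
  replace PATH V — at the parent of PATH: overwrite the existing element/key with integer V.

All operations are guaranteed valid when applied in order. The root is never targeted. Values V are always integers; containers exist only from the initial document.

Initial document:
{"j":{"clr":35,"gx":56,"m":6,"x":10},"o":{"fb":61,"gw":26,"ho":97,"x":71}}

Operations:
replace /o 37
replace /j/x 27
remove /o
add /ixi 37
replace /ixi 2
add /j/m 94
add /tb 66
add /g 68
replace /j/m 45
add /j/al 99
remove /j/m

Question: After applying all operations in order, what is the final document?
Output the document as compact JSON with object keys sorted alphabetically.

After op 1 (replace /o 37): {"j":{"clr":35,"gx":56,"m":6,"x":10},"o":37}
After op 2 (replace /j/x 27): {"j":{"clr":35,"gx":56,"m":6,"x":27},"o":37}
After op 3 (remove /o): {"j":{"clr":35,"gx":56,"m":6,"x":27}}
After op 4 (add /ixi 37): {"ixi":37,"j":{"clr":35,"gx":56,"m":6,"x":27}}
After op 5 (replace /ixi 2): {"ixi":2,"j":{"clr":35,"gx":56,"m":6,"x":27}}
After op 6 (add /j/m 94): {"ixi":2,"j":{"clr":35,"gx":56,"m":94,"x":27}}
After op 7 (add /tb 66): {"ixi":2,"j":{"clr":35,"gx":56,"m":94,"x":27},"tb":66}
After op 8 (add /g 68): {"g":68,"ixi":2,"j":{"clr":35,"gx":56,"m":94,"x":27},"tb":66}
After op 9 (replace /j/m 45): {"g":68,"ixi":2,"j":{"clr":35,"gx":56,"m":45,"x":27},"tb":66}
After op 10 (add /j/al 99): {"g":68,"ixi":2,"j":{"al":99,"clr":35,"gx":56,"m":45,"x":27},"tb":66}
After op 11 (remove /j/m): {"g":68,"ixi":2,"j":{"al":99,"clr":35,"gx":56,"x":27},"tb":66}

Answer: {"g":68,"ixi":2,"j":{"al":99,"clr":35,"gx":56,"x":27},"tb":66}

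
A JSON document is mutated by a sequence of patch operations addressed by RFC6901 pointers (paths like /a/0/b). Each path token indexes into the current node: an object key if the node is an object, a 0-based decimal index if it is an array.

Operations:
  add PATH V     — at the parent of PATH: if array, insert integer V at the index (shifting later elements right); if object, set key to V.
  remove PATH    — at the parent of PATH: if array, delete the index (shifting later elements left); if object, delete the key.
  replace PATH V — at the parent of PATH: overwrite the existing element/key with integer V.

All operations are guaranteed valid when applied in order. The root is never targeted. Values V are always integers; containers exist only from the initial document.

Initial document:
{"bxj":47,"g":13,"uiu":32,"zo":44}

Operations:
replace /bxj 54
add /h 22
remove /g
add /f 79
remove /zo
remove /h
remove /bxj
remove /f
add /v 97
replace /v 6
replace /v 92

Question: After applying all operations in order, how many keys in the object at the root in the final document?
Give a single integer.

After op 1 (replace /bxj 54): {"bxj":54,"g":13,"uiu":32,"zo":44}
After op 2 (add /h 22): {"bxj":54,"g":13,"h":22,"uiu":32,"zo":44}
After op 3 (remove /g): {"bxj":54,"h":22,"uiu":32,"zo":44}
After op 4 (add /f 79): {"bxj":54,"f":79,"h":22,"uiu":32,"zo":44}
After op 5 (remove /zo): {"bxj":54,"f":79,"h":22,"uiu":32}
After op 6 (remove /h): {"bxj":54,"f":79,"uiu":32}
After op 7 (remove /bxj): {"f":79,"uiu":32}
After op 8 (remove /f): {"uiu":32}
After op 9 (add /v 97): {"uiu":32,"v":97}
After op 10 (replace /v 6): {"uiu":32,"v":6}
After op 11 (replace /v 92): {"uiu":32,"v":92}
Size at the root: 2

Answer: 2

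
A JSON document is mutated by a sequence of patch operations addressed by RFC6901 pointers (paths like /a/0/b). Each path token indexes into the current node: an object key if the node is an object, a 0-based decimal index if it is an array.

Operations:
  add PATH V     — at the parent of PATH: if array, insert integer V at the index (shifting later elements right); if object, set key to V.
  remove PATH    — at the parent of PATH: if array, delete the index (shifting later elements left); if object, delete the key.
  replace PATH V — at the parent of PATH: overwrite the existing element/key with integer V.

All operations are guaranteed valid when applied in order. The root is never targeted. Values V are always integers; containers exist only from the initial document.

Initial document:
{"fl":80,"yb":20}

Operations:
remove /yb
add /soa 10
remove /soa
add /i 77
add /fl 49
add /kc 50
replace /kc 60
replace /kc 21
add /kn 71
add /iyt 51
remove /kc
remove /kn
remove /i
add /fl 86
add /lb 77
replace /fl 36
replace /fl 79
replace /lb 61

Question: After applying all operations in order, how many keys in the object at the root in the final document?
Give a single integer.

After op 1 (remove /yb): {"fl":80}
After op 2 (add /soa 10): {"fl":80,"soa":10}
After op 3 (remove /soa): {"fl":80}
After op 4 (add /i 77): {"fl":80,"i":77}
After op 5 (add /fl 49): {"fl":49,"i":77}
After op 6 (add /kc 50): {"fl":49,"i":77,"kc":50}
After op 7 (replace /kc 60): {"fl":49,"i":77,"kc":60}
After op 8 (replace /kc 21): {"fl":49,"i":77,"kc":21}
After op 9 (add /kn 71): {"fl":49,"i":77,"kc":21,"kn":71}
After op 10 (add /iyt 51): {"fl":49,"i":77,"iyt":51,"kc":21,"kn":71}
After op 11 (remove /kc): {"fl":49,"i":77,"iyt":51,"kn":71}
After op 12 (remove /kn): {"fl":49,"i":77,"iyt":51}
After op 13 (remove /i): {"fl":49,"iyt":51}
After op 14 (add /fl 86): {"fl":86,"iyt":51}
After op 15 (add /lb 77): {"fl":86,"iyt":51,"lb":77}
After op 16 (replace /fl 36): {"fl":36,"iyt":51,"lb":77}
After op 17 (replace /fl 79): {"fl":79,"iyt":51,"lb":77}
After op 18 (replace /lb 61): {"fl":79,"iyt":51,"lb":61}
Size at the root: 3

Answer: 3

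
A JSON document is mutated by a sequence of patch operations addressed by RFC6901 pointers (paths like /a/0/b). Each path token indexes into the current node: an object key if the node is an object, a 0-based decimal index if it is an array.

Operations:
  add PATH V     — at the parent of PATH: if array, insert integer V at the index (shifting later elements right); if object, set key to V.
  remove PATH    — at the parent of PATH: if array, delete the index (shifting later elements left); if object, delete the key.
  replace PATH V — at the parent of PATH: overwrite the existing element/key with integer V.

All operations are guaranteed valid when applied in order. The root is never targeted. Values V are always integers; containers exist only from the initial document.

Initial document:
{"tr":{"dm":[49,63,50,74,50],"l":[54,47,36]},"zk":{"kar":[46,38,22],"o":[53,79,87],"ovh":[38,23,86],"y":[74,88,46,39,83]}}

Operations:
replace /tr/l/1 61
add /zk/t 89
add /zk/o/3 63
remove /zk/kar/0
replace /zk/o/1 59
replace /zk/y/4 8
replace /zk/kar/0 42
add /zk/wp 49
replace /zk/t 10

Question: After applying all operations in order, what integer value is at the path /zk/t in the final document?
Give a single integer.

After op 1 (replace /tr/l/1 61): {"tr":{"dm":[49,63,50,74,50],"l":[54,61,36]},"zk":{"kar":[46,38,22],"o":[53,79,87],"ovh":[38,23,86],"y":[74,88,46,39,83]}}
After op 2 (add /zk/t 89): {"tr":{"dm":[49,63,50,74,50],"l":[54,61,36]},"zk":{"kar":[46,38,22],"o":[53,79,87],"ovh":[38,23,86],"t":89,"y":[74,88,46,39,83]}}
After op 3 (add /zk/o/3 63): {"tr":{"dm":[49,63,50,74,50],"l":[54,61,36]},"zk":{"kar":[46,38,22],"o":[53,79,87,63],"ovh":[38,23,86],"t":89,"y":[74,88,46,39,83]}}
After op 4 (remove /zk/kar/0): {"tr":{"dm":[49,63,50,74,50],"l":[54,61,36]},"zk":{"kar":[38,22],"o":[53,79,87,63],"ovh":[38,23,86],"t":89,"y":[74,88,46,39,83]}}
After op 5 (replace /zk/o/1 59): {"tr":{"dm":[49,63,50,74,50],"l":[54,61,36]},"zk":{"kar":[38,22],"o":[53,59,87,63],"ovh":[38,23,86],"t":89,"y":[74,88,46,39,83]}}
After op 6 (replace /zk/y/4 8): {"tr":{"dm":[49,63,50,74,50],"l":[54,61,36]},"zk":{"kar":[38,22],"o":[53,59,87,63],"ovh":[38,23,86],"t":89,"y":[74,88,46,39,8]}}
After op 7 (replace /zk/kar/0 42): {"tr":{"dm":[49,63,50,74,50],"l":[54,61,36]},"zk":{"kar":[42,22],"o":[53,59,87,63],"ovh":[38,23,86],"t":89,"y":[74,88,46,39,8]}}
After op 8 (add /zk/wp 49): {"tr":{"dm":[49,63,50,74,50],"l":[54,61,36]},"zk":{"kar":[42,22],"o":[53,59,87,63],"ovh":[38,23,86],"t":89,"wp":49,"y":[74,88,46,39,8]}}
After op 9 (replace /zk/t 10): {"tr":{"dm":[49,63,50,74,50],"l":[54,61,36]},"zk":{"kar":[42,22],"o":[53,59,87,63],"ovh":[38,23,86],"t":10,"wp":49,"y":[74,88,46,39,8]}}
Value at /zk/t: 10

Answer: 10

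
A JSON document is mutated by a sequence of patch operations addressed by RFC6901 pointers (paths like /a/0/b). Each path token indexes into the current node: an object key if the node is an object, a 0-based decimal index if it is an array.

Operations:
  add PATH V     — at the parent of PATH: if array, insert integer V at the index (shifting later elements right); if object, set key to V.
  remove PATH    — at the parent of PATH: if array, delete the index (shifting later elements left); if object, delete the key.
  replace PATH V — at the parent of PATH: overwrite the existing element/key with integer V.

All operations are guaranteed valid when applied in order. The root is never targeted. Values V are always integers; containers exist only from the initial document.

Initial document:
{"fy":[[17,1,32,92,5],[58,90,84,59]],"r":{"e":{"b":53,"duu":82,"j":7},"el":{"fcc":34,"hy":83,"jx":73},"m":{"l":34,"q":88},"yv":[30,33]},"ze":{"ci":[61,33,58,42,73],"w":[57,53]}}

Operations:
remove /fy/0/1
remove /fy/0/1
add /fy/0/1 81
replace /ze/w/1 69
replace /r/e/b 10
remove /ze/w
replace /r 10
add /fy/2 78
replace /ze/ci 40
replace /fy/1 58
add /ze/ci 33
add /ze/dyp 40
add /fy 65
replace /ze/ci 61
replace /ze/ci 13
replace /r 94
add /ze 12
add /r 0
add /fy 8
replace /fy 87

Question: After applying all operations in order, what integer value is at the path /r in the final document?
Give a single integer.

After op 1 (remove /fy/0/1): {"fy":[[17,32,92,5],[58,90,84,59]],"r":{"e":{"b":53,"duu":82,"j":7},"el":{"fcc":34,"hy":83,"jx":73},"m":{"l":34,"q":88},"yv":[30,33]},"ze":{"ci":[61,33,58,42,73],"w":[57,53]}}
After op 2 (remove /fy/0/1): {"fy":[[17,92,5],[58,90,84,59]],"r":{"e":{"b":53,"duu":82,"j":7},"el":{"fcc":34,"hy":83,"jx":73},"m":{"l":34,"q":88},"yv":[30,33]},"ze":{"ci":[61,33,58,42,73],"w":[57,53]}}
After op 3 (add /fy/0/1 81): {"fy":[[17,81,92,5],[58,90,84,59]],"r":{"e":{"b":53,"duu":82,"j":7},"el":{"fcc":34,"hy":83,"jx":73},"m":{"l":34,"q":88},"yv":[30,33]},"ze":{"ci":[61,33,58,42,73],"w":[57,53]}}
After op 4 (replace /ze/w/1 69): {"fy":[[17,81,92,5],[58,90,84,59]],"r":{"e":{"b":53,"duu":82,"j":7},"el":{"fcc":34,"hy":83,"jx":73},"m":{"l":34,"q":88},"yv":[30,33]},"ze":{"ci":[61,33,58,42,73],"w":[57,69]}}
After op 5 (replace /r/e/b 10): {"fy":[[17,81,92,5],[58,90,84,59]],"r":{"e":{"b":10,"duu":82,"j":7},"el":{"fcc":34,"hy":83,"jx":73},"m":{"l":34,"q":88},"yv":[30,33]},"ze":{"ci":[61,33,58,42,73],"w":[57,69]}}
After op 6 (remove /ze/w): {"fy":[[17,81,92,5],[58,90,84,59]],"r":{"e":{"b":10,"duu":82,"j":7},"el":{"fcc":34,"hy":83,"jx":73},"m":{"l":34,"q":88},"yv":[30,33]},"ze":{"ci":[61,33,58,42,73]}}
After op 7 (replace /r 10): {"fy":[[17,81,92,5],[58,90,84,59]],"r":10,"ze":{"ci":[61,33,58,42,73]}}
After op 8 (add /fy/2 78): {"fy":[[17,81,92,5],[58,90,84,59],78],"r":10,"ze":{"ci":[61,33,58,42,73]}}
After op 9 (replace /ze/ci 40): {"fy":[[17,81,92,5],[58,90,84,59],78],"r":10,"ze":{"ci":40}}
After op 10 (replace /fy/1 58): {"fy":[[17,81,92,5],58,78],"r":10,"ze":{"ci":40}}
After op 11 (add /ze/ci 33): {"fy":[[17,81,92,5],58,78],"r":10,"ze":{"ci":33}}
After op 12 (add /ze/dyp 40): {"fy":[[17,81,92,5],58,78],"r":10,"ze":{"ci":33,"dyp":40}}
After op 13 (add /fy 65): {"fy":65,"r":10,"ze":{"ci":33,"dyp":40}}
After op 14 (replace /ze/ci 61): {"fy":65,"r":10,"ze":{"ci":61,"dyp":40}}
After op 15 (replace /ze/ci 13): {"fy":65,"r":10,"ze":{"ci":13,"dyp":40}}
After op 16 (replace /r 94): {"fy":65,"r":94,"ze":{"ci":13,"dyp":40}}
After op 17 (add /ze 12): {"fy":65,"r":94,"ze":12}
After op 18 (add /r 0): {"fy":65,"r":0,"ze":12}
After op 19 (add /fy 8): {"fy":8,"r":0,"ze":12}
After op 20 (replace /fy 87): {"fy":87,"r":0,"ze":12}
Value at /r: 0

Answer: 0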